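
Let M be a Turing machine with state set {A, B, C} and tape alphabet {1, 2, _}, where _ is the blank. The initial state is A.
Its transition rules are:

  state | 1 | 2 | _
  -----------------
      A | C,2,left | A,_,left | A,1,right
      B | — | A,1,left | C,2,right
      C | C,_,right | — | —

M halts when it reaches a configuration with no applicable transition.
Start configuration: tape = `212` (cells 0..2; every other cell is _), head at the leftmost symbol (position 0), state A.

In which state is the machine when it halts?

state=A head=0 tape=_[2]12   (A,2)→(A,_,left)
state=A head=-1 tape=[_]_12   (A,_)→(A,1,right)
state=A head=0 tape=1[_]12   (A,_)→(A,1,right)
state=A head=1 tape=11[1]2   (A,1)→(C,2,left)
state=C head=0 tape=1[1]22   (C,1)→(C,_,right)
state=C head=1 tape=1_[2]2
No transition is defined for (C, 2); M halts in state C.

C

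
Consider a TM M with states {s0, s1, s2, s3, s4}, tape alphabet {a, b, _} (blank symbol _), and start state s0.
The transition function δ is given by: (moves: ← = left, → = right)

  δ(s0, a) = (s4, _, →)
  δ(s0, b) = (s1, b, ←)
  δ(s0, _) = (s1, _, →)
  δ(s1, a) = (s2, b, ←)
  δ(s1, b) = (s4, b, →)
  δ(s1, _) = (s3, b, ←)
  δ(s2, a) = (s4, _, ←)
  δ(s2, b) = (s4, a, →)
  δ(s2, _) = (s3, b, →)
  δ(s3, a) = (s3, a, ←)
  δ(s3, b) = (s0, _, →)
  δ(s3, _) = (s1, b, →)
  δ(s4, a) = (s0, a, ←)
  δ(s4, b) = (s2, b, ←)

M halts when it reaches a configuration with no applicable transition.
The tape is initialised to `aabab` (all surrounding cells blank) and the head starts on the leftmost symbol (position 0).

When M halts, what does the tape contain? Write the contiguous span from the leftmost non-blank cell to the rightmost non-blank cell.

s0 | __[a]abab   read a → write _, move →, go to s4
s4 | ___[a]bab   read a → write a, move ←, go to s0
s0 | __[_]abab   read _ → write _, move →, go to s1
s1 | ___[a]bab   read a → write b, move ←, go to s2
s2 | __[_]bbab   read _ → write b, move →, go to s3
s3 | __b[b]bab   read b → write _, move →, go to s0
s0 | __b_[b]ab   read b → write b, move ←, go to s1
s1 | __b[_]bab   read _ → write b, move ←, go to s3
s3 | __[b]bbab   read b → write _, move →, go to s0
s0 | ___[b]bab   read b → write b, move ←, go to s1
s1 | __[_]bbab   read _ → write b, move ←, go to s3
s3 | _[_]bbbab   read _ → write b, move →, go to s1
s1 | _b[b]bbab   read b → write b, move →, go to s4
s4 | _bb[b]bab   read b → write b, move ←, go to s2
s2 | _b[b]bbab   read b → write a, move →, go to s4
s4 | _ba[b]bab   read b → write b, move ←, go to s2
s2 | _b[a]bbab   read a → write _, move ←, go to s4
s4 | _[b]_bbab   read b → write b, move ←, go to s2
s2 | [_]b_bbab   read _ → write b, move →, go to s3
s3 | b[b]_bbab   read b → write _, move →, go to s0
s0 | b_[_]bbab   read _ → write _, move →, go to s1
s1 | b__[b]bab   read b → write b, move →, go to s4
s4 | b__b[b]ab   read b → write b, move ←, go to s2
s2 | b__[b]bab   read b → write a, move →, go to s4
s4 | b__a[b]ab   read b → write b, move ←, go to s2
s2 | b__[a]bab   read a → write _, move ←, go to s4
s4 | b_[_]_bab
The non-blank tape span at halt is b___bab.

b___bab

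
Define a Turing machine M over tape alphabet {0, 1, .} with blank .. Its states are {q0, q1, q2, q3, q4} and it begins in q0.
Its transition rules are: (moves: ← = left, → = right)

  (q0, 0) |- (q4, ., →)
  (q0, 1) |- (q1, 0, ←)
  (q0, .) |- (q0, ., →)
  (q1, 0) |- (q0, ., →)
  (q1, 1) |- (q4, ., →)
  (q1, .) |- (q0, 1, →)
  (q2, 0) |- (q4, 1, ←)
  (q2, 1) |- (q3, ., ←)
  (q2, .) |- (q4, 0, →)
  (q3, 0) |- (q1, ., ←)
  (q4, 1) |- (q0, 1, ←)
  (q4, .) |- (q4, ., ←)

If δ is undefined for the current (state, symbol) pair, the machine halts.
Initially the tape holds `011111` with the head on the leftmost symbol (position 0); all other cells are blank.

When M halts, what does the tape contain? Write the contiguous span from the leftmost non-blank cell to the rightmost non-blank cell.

q0 | [0]11111.   read 0 → write ., move →, go to q4
q4 | .[1]1111.   read 1 → write 1, move ←, go to q0
q0 | [.]11111.   read . → write ., move →, go to q0
q0 | .[1]1111.   read 1 → write 0, move ←, go to q1
q1 | [.]01111.   read . → write 1, move →, go to q0
q0 | 1[0]1111.   read 0 → write ., move →, go to q4
q4 | 1.[1]111.   read 1 → write 1, move ←, go to q0
q0 | 1[.]1111.   read . → write ., move →, go to q0
q0 | 1.[1]111.   read 1 → write 0, move ←, go to q1
q1 | 1[.]0111.   read . → write 1, move →, go to q0
q0 | 11[0]111.   read 0 → write ., move →, go to q4
q4 | 11.[1]11.   read 1 → write 1, move ←, go to q0
q0 | 11[.]111.   read . → write ., move →, go to q0
q0 | 11.[1]11.   read 1 → write 0, move ←, go to q1
q1 | 11[.]011.   read . → write 1, move →, go to q0
q0 | 111[0]11.   read 0 → write ., move →, go to q4
q4 | 111.[1]1.   read 1 → write 1, move ←, go to q0
q0 | 111[.]11.   read . → write ., move →, go to q0
q0 | 111.[1]1.   read 1 → write 0, move ←, go to q1
q1 | 111[.]01.   read . → write 1, move →, go to q0
q0 | 1111[0]1.   read 0 → write ., move →, go to q4
q4 | 1111.[1].   read 1 → write 1, move ←, go to q0
q0 | 1111[.]1.   read . → write ., move →, go to q0
q0 | 1111.[1].   read 1 → write 0, move ←, go to q1
q1 | 1111[.]0.   read . → write 1, move →, go to q0
q0 | 11111[0].   read 0 → write ., move →, go to q4
q4 | 11111.[.]   read . → write ., move ←, go to q4
q4 | 11111[.].   read . → write ., move ←, go to q4
q4 | 1111[1]..   read 1 → write 1, move ←, go to q0
q0 | 111[1]1..   read 1 → write 0, move ←, go to q1
q1 | 11[1]01..   read 1 → write ., move →, go to q4
q4 | 11.[0]1..
The non-blank tape span at halt is 11.01.

11.01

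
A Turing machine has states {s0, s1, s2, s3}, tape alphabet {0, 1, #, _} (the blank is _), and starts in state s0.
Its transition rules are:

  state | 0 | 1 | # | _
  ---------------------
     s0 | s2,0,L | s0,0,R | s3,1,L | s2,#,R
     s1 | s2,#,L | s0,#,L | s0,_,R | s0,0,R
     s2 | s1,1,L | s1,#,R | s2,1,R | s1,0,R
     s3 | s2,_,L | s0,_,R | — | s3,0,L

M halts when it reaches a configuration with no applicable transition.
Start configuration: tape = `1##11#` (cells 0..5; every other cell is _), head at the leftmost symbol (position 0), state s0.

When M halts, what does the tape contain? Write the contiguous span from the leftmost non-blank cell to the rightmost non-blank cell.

0_0#1#1#

state=s0 head=0 tape=__[1]##11#   (s0,1)→(s0,0,R)
state=s0 head=1 tape=__0[#]#11#   (s0,#)→(s3,1,L)
state=s3 head=0 tape=__[0]1#11#   (s3,0)→(s2,_,L)
state=s2 head=-1 tape=_[_]_1#11#   (s2,_)→(s1,0,R)
state=s1 head=0 tape=_0[_]1#11#   (s1,_)→(s0,0,R)
state=s0 head=1 tape=_00[1]#11#   (s0,1)→(s0,0,R)
state=s0 head=2 tape=_000[#]11#   (s0,#)→(s3,1,L)
state=s3 head=1 tape=_00[0]111#   (s3,0)→(s2,_,L)
state=s2 head=0 tape=_0[0]_111#   (s2,0)→(s1,1,L)
state=s1 head=-1 tape=_[0]1_111#   (s1,0)→(s2,#,L)
state=s2 head=-2 tape=[_]#1_111#   (s2,_)→(s1,0,R)
state=s1 head=-1 tape=0[#]1_111#   (s1,#)→(s0,_,R)
state=s0 head=0 tape=0_[1]_111#   (s0,1)→(s0,0,R)
state=s0 head=1 tape=0_0[_]111#   (s0,_)→(s2,#,R)
state=s2 head=2 tape=0_0#[1]11#   (s2,1)→(s1,#,R)
state=s1 head=3 tape=0_0##[1]1#   (s1,1)→(s0,#,L)
state=s0 head=2 tape=0_0#[#]#1#   (s0,#)→(s3,1,L)
state=s3 head=1 tape=0_0[#]1#1#
The non-blank tape span at halt is 0_0#1#1#.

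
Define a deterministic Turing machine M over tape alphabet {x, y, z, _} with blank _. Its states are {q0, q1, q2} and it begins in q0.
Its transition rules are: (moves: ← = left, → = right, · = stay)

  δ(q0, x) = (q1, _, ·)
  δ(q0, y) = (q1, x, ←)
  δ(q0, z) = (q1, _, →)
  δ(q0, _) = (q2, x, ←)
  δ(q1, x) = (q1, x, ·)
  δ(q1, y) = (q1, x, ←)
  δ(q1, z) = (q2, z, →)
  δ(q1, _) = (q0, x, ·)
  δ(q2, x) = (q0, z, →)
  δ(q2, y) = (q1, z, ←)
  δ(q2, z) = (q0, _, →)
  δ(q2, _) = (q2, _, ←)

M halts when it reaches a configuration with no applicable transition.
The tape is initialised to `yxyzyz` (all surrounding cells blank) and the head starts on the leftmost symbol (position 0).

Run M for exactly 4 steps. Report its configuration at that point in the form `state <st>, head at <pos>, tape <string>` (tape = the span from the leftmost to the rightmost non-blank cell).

state=q0 head=0 tape=_[y]xyzyz   (q0,y)→(q1,x,←)
state=q1 head=-1 tape=[_]xxyzyz   (q1,_)→(q0,x,·)
state=q0 head=-1 tape=[x]xxyzyz   (q0,x)→(q1,_,·)
state=q1 head=-1 tape=[_]xxyzyz   (q1,_)→(q0,x,·)
state=q0 head=-1 tape=[x]xxyzyz
After 4 steps: state q0, head at -1, tape xxxyzyz.

state q0, head at -1, tape xxxyzyz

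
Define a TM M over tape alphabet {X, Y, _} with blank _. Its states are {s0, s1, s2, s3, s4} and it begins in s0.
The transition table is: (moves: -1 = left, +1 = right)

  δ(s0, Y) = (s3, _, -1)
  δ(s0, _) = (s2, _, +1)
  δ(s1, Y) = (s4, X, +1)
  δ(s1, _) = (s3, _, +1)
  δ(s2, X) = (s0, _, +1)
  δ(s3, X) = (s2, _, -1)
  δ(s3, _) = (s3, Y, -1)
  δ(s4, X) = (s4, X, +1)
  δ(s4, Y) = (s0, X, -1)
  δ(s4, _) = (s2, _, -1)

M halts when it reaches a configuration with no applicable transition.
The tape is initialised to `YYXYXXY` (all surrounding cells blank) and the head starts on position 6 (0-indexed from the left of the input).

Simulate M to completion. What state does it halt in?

s2

s0 | YYXYXX[Y]   read Y → write _, move -1, go to s3
s3 | YYXYX[X]_   read X → write _, move -1, go to s2
s2 | YYXY[X]__   read X → write _, move +1, go to s0
s0 | YYXY_[_]_   read _ → write _, move +1, go to s2
s2 | YYXY__[_]
No transition is defined for (s2, _); M halts in state s2.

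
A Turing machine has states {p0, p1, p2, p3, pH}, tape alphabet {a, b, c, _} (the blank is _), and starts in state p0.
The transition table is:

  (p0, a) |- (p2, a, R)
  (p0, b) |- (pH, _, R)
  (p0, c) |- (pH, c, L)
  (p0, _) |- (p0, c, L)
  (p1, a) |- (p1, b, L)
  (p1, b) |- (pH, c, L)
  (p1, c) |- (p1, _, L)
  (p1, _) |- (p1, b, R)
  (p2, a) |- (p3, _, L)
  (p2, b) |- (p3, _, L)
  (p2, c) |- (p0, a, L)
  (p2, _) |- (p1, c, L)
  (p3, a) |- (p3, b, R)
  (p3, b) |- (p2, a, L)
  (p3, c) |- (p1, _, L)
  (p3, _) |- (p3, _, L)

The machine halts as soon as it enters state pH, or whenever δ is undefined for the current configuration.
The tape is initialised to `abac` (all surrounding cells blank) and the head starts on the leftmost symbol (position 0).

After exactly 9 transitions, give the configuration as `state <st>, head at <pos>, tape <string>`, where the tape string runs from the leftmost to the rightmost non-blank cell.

state=p0 head=0 tape=___[a]bac   (p0,a)→(p2,a,R)
state=p2 head=1 tape=___a[b]ac   (p2,b)→(p3,_,L)
state=p3 head=0 tape=___[a]_ac   (p3,a)→(p3,b,R)
state=p3 head=1 tape=___b[_]ac   (p3,_)→(p3,_,L)
state=p3 head=0 tape=___[b]_ac   (p3,b)→(p2,a,L)
state=p2 head=-1 tape=__[_]a_ac   (p2,_)→(p1,c,L)
state=p1 head=-2 tape=_[_]ca_ac   (p1,_)→(p1,b,R)
state=p1 head=-1 tape=_b[c]a_ac   (p1,c)→(p1,_,L)
state=p1 head=-2 tape=_[b]_a_ac   (p1,b)→(pH,c,L)
state=pH head=-3 tape=[_]c_a_ac
After 9 steps: state pH, head at -3, tape c_a_ac.

state pH, head at -3, tape c_a_ac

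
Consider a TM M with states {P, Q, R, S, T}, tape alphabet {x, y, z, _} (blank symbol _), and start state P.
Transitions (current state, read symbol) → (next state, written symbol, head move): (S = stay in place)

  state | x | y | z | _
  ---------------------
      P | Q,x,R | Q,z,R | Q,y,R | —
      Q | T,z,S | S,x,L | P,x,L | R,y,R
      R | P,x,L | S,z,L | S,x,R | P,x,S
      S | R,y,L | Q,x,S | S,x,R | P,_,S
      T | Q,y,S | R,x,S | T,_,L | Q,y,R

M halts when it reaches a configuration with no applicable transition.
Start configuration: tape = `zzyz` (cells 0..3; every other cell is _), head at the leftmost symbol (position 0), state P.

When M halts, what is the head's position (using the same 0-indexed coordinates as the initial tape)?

-3

state=P head=0 tape=___[z]zyz   (P,z)→(Q,y,R)
state=Q head=1 tape=___y[z]yz   (Q,z)→(P,x,L)
state=P head=0 tape=___[y]xyz   (P,y)→(Q,z,R)
state=Q head=1 tape=___z[x]yz   (Q,x)→(T,z,S)
state=T head=1 tape=___z[z]yz   (T,z)→(T,_,L)
state=T head=0 tape=___[z]_yz   (T,z)→(T,_,L)
state=T head=-1 tape=__[_]__yz   (T,_)→(Q,y,R)
state=Q head=0 tape=__y[_]_yz   (Q,_)→(R,y,R)
state=R head=1 tape=__yy[_]yz   (R,_)→(P,x,S)
state=P head=1 tape=__yy[x]yz   (P,x)→(Q,x,R)
state=Q head=2 tape=__yyx[y]z   (Q,y)→(S,x,L)
state=S head=1 tape=__yy[x]xz   (S,x)→(R,y,L)
state=R head=0 tape=__y[y]yxz   (R,y)→(S,z,L)
state=S head=-1 tape=__[y]zyxz   (S,y)→(Q,x,S)
state=Q head=-1 tape=__[x]zyxz   (Q,x)→(T,z,S)
state=T head=-1 tape=__[z]zyxz   (T,z)→(T,_,L)
state=T head=-2 tape=_[_]_zyxz   (T,_)→(Q,y,R)
state=Q head=-1 tape=_y[_]zyxz   (Q,_)→(R,y,R)
state=R head=0 tape=_yy[z]yxz   (R,z)→(S,x,R)
state=S head=1 tape=_yyx[y]xz   (S,y)→(Q,x,S)
state=Q head=1 tape=_yyx[x]xz   (Q,x)→(T,z,S)
state=T head=1 tape=_yyx[z]xz   (T,z)→(T,_,L)
state=T head=0 tape=_yy[x]_xz   (T,x)→(Q,y,S)
state=Q head=0 tape=_yy[y]_xz   (Q,y)→(S,x,L)
state=S head=-1 tape=_y[y]x_xz   (S,y)→(Q,x,S)
state=Q head=-1 tape=_y[x]x_xz   (Q,x)→(T,z,S)
state=T head=-1 tape=_y[z]x_xz   (T,z)→(T,_,L)
state=T head=-2 tape=_[y]_x_xz   (T,y)→(R,x,S)
state=R head=-2 tape=_[x]_x_xz   (R,x)→(P,x,L)
state=P head=-3 tape=[_]x_x_xz
At halt the head is at cell -3.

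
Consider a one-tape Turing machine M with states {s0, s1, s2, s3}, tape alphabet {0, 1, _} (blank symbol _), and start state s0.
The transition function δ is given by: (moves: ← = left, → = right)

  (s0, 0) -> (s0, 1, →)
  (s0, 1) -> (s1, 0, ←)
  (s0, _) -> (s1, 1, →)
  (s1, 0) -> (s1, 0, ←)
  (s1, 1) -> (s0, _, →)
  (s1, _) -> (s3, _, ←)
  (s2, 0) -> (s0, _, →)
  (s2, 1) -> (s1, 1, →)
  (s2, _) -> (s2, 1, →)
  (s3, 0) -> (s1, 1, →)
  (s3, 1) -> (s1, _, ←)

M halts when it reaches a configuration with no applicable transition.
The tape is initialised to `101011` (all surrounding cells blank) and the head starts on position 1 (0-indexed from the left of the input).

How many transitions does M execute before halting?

19

s0 | 1[0]1011__   read 0 → write 1, move →, go to s0
s0 | 11[1]011__   read 1 → write 0, move ←, go to s1
s1 | 1[1]0011__   read 1 → write _, move →, go to s0
s0 | 1_[0]011__   read 0 → write 1, move →, go to s0
s0 | 1_1[0]11__   read 0 → write 1, move →, go to s0
s0 | 1_11[1]1__   read 1 → write 0, move ←, go to s1
s1 | 1_1[1]01__   read 1 → write _, move →, go to s0
s0 | 1_1_[0]1__   read 0 → write 1, move →, go to s0
s0 | 1_1_1[1]__   read 1 → write 0, move ←, go to s1
s1 | 1_1_[1]0__   read 1 → write _, move →, go to s0
s0 | 1_1__[0]__   read 0 → write 1, move →, go to s0
s0 | 1_1__1[_]_   read _ → write 1, move →, go to s1
s1 | 1_1__11[_]   read _ → write _, move ←, go to s3
s3 | 1_1__1[1]_   read 1 → write _, move ←, go to s1
s1 | 1_1__[1]__   read 1 → write _, move →, go to s0
s0 | 1_1___[_]_   read _ → write 1, move →, go to s1
s1 | 1_1___1[_]   read _ → write _, move ←, go to s3
s3 | 1_1___[1]_   read 1 → write _, move ←, go to s1
s1 | 1_1__[_]__   read _ → write _, move ←, go to s3
s3 | 1_1_[_]___
M halts after 19 transitions.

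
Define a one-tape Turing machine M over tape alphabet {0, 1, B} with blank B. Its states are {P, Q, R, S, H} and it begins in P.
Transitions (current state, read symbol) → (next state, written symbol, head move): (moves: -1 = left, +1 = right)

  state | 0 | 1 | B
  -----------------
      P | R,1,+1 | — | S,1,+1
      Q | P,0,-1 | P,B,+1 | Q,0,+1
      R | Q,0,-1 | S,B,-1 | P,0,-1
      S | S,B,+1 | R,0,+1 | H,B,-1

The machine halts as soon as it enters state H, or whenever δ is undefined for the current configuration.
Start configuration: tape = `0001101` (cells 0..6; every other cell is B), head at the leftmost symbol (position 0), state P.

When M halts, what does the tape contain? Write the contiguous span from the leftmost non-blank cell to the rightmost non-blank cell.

10

P | [0]001101B   read 0 → write 1, move +1, go to R
R | 1[0]01101B   read 0 → write 0, move -1, go to Q
Q | [1]001101B   read 1 → write B, move +1, go to P
P | B[0]01101B   read 0 → write 1, move +1, go to R
R | B1[0]1101B   read 0 → write 0, move -1, go to Q
Q | B[1]01101B   read 1 → write B, move +1, go to P
P | BB[0]1101B   read 0 → write 1, move +1, go to R
R | BB1[1]101B   read 1 → write B, move -1, go to S
S | BB[1]B101B   read 1 → write 0, move +1, go to R
R | BB0[B]101B   read B → write 0, move -1, go to P
P | BB[0]0101B   read 0 → write 1, move +1, go to R
R | BB1[0]101B   read 0 → write 0, move -1, go to Q
Q | BB[1]0101B   read 1 → write B, move +1, go to P
P | BBB[0]101B   read 0 → write 1, move +1, go to R
R | BBB1[1]01B   read 1 → write B, move -1, go to S
S | BBB[1]B01B   read 1 → write 0, move +1, go to R
R | BBB0[B]01B   read B → write 0, move -1, go to P
P | BBB[0]001B   read 0 → write 1, move +1, go to R
R | BBB1[0]01B   read 0 → write 0, move -1, go to Q
Q | BBB[1]001B   read 1 → write B, move +1, go to P
P | BBBB[0]01B   read 0 → write 1, move +1, go to R
R | BBBB1[0]1B   read 0 → write 0, move -1, go to Q
Q | BBBB[1]01B   read 1 → write B, move +1, go to P
P | BBBBB[0]1B   read 0 → write 1, move +1, go to R
R | BBBBB1[1]B   read 1 → write B, move -1, go to S
S | BBBBB[1]BB   read 1 → write 0, move +1, go to R
R | BBBBB0[B]B   read B → write 0, move -1, go to P
P | BBBBB[0]0B   read 0 → write 1, move +1, go to R
R | BBBBB1[0]B   read 0 → write 0, move -1, go to Q
Q | BBBBB[1]0B   read 1 → write B, move +1, go to P
P | BBBBBB[0]B   read 0 → write 1, move +1, go to R
R | BBBBBB1[B]   read B → write 0, move -1, go to P
P | BBBBBB[1]0
The non-blank tape span at halt is 10.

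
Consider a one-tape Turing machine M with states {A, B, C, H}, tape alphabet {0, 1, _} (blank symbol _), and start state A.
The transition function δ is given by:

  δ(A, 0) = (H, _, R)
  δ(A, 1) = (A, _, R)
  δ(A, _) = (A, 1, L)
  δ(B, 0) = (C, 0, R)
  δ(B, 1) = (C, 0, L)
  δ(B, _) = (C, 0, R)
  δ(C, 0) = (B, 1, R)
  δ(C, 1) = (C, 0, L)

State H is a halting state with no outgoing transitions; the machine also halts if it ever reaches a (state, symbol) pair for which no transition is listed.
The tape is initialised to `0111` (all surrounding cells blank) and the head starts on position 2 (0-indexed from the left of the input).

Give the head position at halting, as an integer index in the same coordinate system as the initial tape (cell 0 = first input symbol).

A | 01[1]1__   read 1 → write _, move R, go to A
A | 01_[1]__   read 1 → write _, move R, go to A
A | 01__[_]_   read _ → write 1, move L, go to A
A | 01_[_]1_   read _ → write 1, move L, go to A
A | 01[_]11_   read _ → write 1, move L, go to A
A | 0[1]111_   read 1 → write _, move R, go to A
A | 0_[1]11_   read 1 → write _, move R, go to A
A | 0__[1]1_   read 1 → write _, move R, go to A
A | 0___[1]_   read 1 → write _, move R, go to A
A | 0____[_]   read _ → write 1, move L, go to A
A | 0___[_]1   read _ → write 1, move L, go to A
A | 0__[_]11   read _ → write 1, move L, go to A
A | 0_[_]111   read _ → write 1, move L, go to A
A | 0[_]1111   read _ → write 1, move L, go to A
A | [0]11111   read 0 → write _, move R, go to H
H | _[1]1111
At halt the head is at cell 1.

1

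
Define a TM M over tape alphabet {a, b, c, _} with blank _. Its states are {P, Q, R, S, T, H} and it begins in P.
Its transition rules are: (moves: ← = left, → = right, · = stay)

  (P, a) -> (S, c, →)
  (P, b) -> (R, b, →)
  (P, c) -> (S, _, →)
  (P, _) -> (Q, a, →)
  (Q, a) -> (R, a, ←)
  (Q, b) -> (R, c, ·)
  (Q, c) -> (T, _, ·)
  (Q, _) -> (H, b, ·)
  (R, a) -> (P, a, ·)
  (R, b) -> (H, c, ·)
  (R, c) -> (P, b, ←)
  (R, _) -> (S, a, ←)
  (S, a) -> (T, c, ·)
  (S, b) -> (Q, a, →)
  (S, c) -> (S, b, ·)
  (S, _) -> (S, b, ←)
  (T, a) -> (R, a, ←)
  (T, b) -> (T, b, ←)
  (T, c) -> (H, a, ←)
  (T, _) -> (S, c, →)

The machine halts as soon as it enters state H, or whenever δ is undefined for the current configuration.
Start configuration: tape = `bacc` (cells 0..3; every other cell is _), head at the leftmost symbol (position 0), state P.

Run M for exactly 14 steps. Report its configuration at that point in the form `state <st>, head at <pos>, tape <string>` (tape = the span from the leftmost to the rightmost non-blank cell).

P | [b]acc__   read b → write b, move →, go to R
R | b[a]cc__   read a → write a, move ·, go to P
P | b[a]cc__   read a → write c, move →, go to S
S | bc[c]c__   read c → write b, move ·, go to S
S | bc[b]c__   read b → write a, move →, go to Q
Q | bca[c]__   read c → write _, move ·, go to T
T | bca[_]__   read _ → write c, move →, go to S
S | bcac[_]_   read _ → write b, move ←, go to S
S | bca[c]b_   read c → write b, move ·, go to S
S | bca[b]b_   read b → write a, move →, go to Q
Q | bcaa[b]_   read b → write c, move ·, go to R
R | bcaa[c]_   read c → write b, move ←, go to P
P | bca[a]b_   read a → write c, move →, go to S
S | bcac[b]_   read b → write a, move →, go to Q
Q | bcaca[_]
After 14 steps: state Q, head at 5, tape bcaca.

state Q, head at 5, tape bcaca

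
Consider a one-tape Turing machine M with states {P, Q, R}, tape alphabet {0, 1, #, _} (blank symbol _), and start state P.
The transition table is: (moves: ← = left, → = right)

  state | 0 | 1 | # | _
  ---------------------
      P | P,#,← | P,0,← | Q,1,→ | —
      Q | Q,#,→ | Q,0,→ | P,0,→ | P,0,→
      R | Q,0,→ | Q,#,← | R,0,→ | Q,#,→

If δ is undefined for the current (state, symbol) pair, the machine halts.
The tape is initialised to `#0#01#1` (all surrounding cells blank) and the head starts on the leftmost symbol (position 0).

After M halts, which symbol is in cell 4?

#

P | _[#]0#01#1   read # → write 1, move →, go to Q
Q | _1[0]#01#1   read 0 → write #, move →, go to Q
Q | _1#[#]01#1   read # → write 0, move →, go to P
P | _1#0[0]1#1   read 0 → write #, move ←, go to P
P | _1#[0]#1#1   read 0 → write #, move ←, go to P
P | _1[#]##1#1   read # → write 1, move →, go to Q
Q | _11[#]#1#1   read # → write 0, move →, go to P
P | _110[#]1#1   read # → write 1, move →, go to Q
Q | _1101[1]#1   read 1 → write 0, move →, go to Q
Q | _11010[#]1   read # → write 0, move →, go to P
P | _110100[1]   read 1 → write 0, move ←, go to P
P | _11010[0]0   read 0 → write #, move ←, go to P
P | _1101[0]#0   read 0 → write #, move ←, go to P
P | _110[1]##0   read 1 → write 0, move ←, go to P
P | _11[0]0##0   read 0 → write #, move ←, go to P
P | _1[1]#0##0   read 1 → write 0, move ←, go to P
P | _[1]0#0##0   read 1 → write 0, move ←, go to P
P | [_]00#0##0
Cell 4 holds # when M halts.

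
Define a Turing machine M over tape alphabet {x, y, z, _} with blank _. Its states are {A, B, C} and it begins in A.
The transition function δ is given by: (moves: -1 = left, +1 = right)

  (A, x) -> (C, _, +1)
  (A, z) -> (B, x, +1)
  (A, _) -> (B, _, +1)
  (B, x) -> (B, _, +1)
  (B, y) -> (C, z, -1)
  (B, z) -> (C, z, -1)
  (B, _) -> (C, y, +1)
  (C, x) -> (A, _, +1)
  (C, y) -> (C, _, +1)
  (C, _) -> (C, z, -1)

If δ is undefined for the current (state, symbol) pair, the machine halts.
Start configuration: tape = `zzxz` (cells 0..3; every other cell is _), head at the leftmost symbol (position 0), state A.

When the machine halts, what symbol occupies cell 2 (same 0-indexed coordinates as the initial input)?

_

A | [z]zxz__   read z → write x, move +1, go to B
B | x[z]xz__   read z → write z, move -1, go to C
C | [x]zxz__   read x → write _, move +1, go to A
A | _[z]xz__   read z → write x, move +1, go to B
B | _x[x]z__   read x → write _, move +1, go to B
B | _x_[z]__   read z → write z, move -1, go to C
C | _x[_]z__   read _ → write z, move -1, go to C
C | _[x]zz__   read x → write _, move +1, go to A
A | __[z]z__   read z → write x, move +1, go to B
B | __x[z]__   read z → write z, move -1, go to C
C | __[x]z__   read x → write _, move +1, go to A
A | ___[z]__   read z → write x, move +1, go to B
B | ___x[_]_   read _ → write y, move +1, go to C
C | ___xy[_]   read _ → write z, move -1, go to C
C | ___x[y]z   read y → write _, move +1, go to C
C | ___x_[z]
Cell 2 holds _ when M halts.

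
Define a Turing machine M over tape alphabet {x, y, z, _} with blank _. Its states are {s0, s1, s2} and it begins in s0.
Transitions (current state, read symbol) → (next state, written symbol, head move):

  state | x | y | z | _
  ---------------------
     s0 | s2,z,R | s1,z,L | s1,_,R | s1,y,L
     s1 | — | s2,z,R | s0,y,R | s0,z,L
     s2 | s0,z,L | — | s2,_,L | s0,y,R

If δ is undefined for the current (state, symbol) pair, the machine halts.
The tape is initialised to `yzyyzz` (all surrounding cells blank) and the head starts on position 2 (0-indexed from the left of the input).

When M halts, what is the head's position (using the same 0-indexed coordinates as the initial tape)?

3

s0 | yz[y]yzz   read y → write z, move L, go to s1
s1 | y[z]zyzz   read z → write y, move R, go to s0
s0 | yy[z]yzz   read z → write _, move R, go to s1
s1 | yy_[y]zz   read y → write z, move R, go to s2
s2 | yy_z[z]z   read z → write _, move L, go to s2
s2 | yy_[z]_z   read z → write _, move L, go to s2
s2 | yy[_]__z   read _ → write y, move R, go to s0
s0 | yyy[_]_z   read _ → write y, move L, go to s1
s1 | yy[y]y_z   read y → write z, move R, go to s2
s2 | yyz[y]_z
At halt the head is at cell 3.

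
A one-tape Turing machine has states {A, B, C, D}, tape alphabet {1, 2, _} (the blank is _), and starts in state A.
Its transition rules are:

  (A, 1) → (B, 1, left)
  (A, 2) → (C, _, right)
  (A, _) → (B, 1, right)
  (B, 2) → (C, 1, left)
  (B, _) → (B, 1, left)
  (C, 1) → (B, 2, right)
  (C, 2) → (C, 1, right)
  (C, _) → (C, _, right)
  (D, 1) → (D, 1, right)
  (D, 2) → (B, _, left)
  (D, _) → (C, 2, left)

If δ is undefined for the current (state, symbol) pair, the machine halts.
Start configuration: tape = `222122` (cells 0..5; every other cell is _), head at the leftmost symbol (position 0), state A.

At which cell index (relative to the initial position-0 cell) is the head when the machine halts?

A | [2]22122_   read 2 → write _, move right, go to C
C | _[2]2122_   read 2 → write 1, move right, go to C
C | _1[2]122_   read 2 → write 1, move right, go to C
C | _11[1]22_   read 1 → write 2, move right, go to B
B | _112[2]2_   read 2 → write 1, move left, go to C
C | _11[2]12_   read 2 → write 1, move right, go to C
C | _111[1]2_   read 1 → write 2, move right, go to B
B | _1112[2]_   read 2 → write 1, move left, go to C
C | _111[2]1_   read 2 → write 1, move right, go to C
C | _1111[1]_   read 1 → write 2, move right, go to B
B | _11112[_]   read _ → write 1, move left, go to B
B | _1111[2]1   read 2 → write 1, move left, go to C
C | _111[1]11   read 1 → write 2, move right, go to B
B | _1112[1]1
At halt the head is at cell 5.

5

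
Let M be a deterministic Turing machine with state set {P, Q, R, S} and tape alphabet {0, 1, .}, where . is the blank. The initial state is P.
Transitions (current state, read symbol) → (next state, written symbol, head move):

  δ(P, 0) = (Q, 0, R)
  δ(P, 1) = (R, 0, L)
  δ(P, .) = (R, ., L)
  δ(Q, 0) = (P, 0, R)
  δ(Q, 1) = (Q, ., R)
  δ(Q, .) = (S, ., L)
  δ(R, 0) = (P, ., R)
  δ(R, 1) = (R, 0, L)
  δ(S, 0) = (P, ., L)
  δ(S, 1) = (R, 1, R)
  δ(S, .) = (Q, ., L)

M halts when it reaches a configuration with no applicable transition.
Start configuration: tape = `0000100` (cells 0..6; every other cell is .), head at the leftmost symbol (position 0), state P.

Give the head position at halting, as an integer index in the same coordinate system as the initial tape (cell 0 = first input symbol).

state=P head=0 tape=[0]000100.   (P,0)→(Q,0,R)
state=Q head=1 tape=0[0]00100.   (Q,0)→(P,0,R)
state=P head=2 tape=00[0]0100.   (P,0)→(Q,0,R)
state=Q head=3 tape=000[0]100.   (Q,0)→(P,0,R)
state=P head=4 tape=0000[1]00.   (P,1)→(R,0,L)
state=R head=3 tape=000[0]000.   (R,0)→(P,.,R)
state=P head=4 tape=000.[0]00.   (P,0)→(Q,0,R)
state=Q head=5 tape=000.0[0]0.   (Q,0)→(P,0,R)
state=P head=6 tape=000.00[0].   (P,0)→(Q,0,R)
state=Q head=7 tape=000.000[.]   (Q,.)→(S,.,L)
state=S head=6 tape=000.00[0].   (S,0)→(P,.,L)
state=P head=5 tape=000.0[0]..   (P,0)→(Q,0,R)
state=Q head=6 tape=000.00[.].   (Q,.)→(S,.,L)
state=S head=5 tape=000.0[0]..   (S,0)→(P,.,L)
state=P head=4 tape=000.[0]...   (P,0)→(Q,0,R)
state=Q head=5 tape=000.0[.]..   (Q,.)→(S,.,L)
state=S head=4 tape=000.[0]...   (S,0)→(P,.,L)
state=P head=3 tape=000[.]....   (P,.)→(R,.,L)
state=R head=2 tape=00[0].....   (R,0)→(P,.,R)
state=P head=3 tape=00.[.]....   (P,.)→(R,.,L)
state=R head=2 tape=00[.].....
At halt the head is at cell 2.

2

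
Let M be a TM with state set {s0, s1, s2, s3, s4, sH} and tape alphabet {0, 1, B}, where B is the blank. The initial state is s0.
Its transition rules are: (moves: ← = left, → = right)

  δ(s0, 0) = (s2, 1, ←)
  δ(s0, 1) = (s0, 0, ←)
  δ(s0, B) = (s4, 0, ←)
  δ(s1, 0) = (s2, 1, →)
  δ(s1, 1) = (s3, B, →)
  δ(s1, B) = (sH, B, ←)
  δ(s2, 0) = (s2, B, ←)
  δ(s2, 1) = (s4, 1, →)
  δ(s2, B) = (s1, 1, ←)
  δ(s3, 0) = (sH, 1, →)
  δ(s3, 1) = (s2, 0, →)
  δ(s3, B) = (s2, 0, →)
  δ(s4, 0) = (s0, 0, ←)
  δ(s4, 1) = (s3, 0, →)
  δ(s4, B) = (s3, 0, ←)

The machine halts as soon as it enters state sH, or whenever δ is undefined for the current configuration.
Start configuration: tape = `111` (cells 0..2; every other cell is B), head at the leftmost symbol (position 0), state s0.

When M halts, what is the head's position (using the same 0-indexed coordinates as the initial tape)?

-6

s0 | BBBBBB[1]11   read 1 → write 0, move ←, go to s0
s0 | BBBBB[B]011   read B → write 0, move ←, go to s4
s4 | BBBB[B]0011   read B → write 0, move ←, go to s3
s3 | BBB[B]00011   read B → write 0, move →, go to s2
s2 | BBB0[0]0011   read 0 → write B, move ←, go to s2
s2 | BBB[0]B0011   read 0 → write B, move ←, go to s2
s2 | BB[B]BB0011   read B → write 1, move ←, go to s1
s1 | B[B]1BB0011   read B → write B, move ←, go to sH
sH | [B]B1BB0011
At halt the head is at cell -6.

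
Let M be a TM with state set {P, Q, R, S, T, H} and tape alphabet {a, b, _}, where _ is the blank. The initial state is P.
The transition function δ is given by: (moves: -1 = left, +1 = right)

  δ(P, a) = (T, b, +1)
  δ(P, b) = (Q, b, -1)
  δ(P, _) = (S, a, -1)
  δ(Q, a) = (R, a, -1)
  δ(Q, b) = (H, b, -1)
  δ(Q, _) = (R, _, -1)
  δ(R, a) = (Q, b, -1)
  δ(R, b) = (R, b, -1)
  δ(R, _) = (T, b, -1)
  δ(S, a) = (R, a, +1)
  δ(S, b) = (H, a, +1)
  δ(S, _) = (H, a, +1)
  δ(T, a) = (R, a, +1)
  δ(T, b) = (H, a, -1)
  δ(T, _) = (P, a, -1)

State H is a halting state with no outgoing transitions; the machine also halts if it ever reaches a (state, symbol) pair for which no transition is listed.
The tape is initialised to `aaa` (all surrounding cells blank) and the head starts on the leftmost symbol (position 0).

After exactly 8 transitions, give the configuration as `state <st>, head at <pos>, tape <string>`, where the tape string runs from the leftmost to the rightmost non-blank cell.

state S, head at -4, tape aabbab

state=P head=0 tape=____[a]aa   (P,a)→(T,b,+1)
state=T head=1 tape=____b[a]a   (T,a)→(R,a,+1)
state=R head=2 tape=____ba[a]   (R,a)→(Q,b,-1)
state=Q head=1 tape=____b[a]b   (Q,a)→(R,a,-1)
state=R head=0 tape=____[b]ab   (R,b)→(R,b,-1)
state=R head=-1 tape=___[_]bab   (R,_)→(T,b,-1)
state=T head=-2 tape=__[_]bbab   (T,_)→(P,a,-1)
state=P head=-3 tape=_[_]abbab   (P,_)→(S,a,-1)
state=S head=-4 tape=[_]aabbab
After 8 steps: state S, head at -4, tape aabbab.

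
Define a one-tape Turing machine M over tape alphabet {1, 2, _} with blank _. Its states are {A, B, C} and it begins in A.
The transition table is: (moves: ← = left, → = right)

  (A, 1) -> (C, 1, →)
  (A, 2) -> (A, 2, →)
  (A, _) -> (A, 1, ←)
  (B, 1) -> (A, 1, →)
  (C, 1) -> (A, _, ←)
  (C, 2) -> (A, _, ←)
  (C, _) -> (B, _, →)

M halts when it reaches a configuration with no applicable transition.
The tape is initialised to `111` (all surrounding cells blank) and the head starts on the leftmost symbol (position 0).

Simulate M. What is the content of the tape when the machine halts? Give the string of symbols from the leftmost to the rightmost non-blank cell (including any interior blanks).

A | [1]11__   read 1 → write 1, move →, go to C
C | 1[1]1__   read 1 → write _, move ←, go to A
A | [1]_1__   read 1 → write 1, move →, go to C
C | 1[_]1__   read _ → write _, move →, go to B
B | 1_[1]__   read 1 → write 1, move →, go to A
A | 1_1[_]_   read _ → write 1, move ←, go to A
A | 1_[1]1_   read 1 → write 1, move →, go to C
C | 1_1[1]_   read 1 → write _, move ←, go to A
A | 1_[1]__   read 1 → write 1, move →, go to C
C | 1_1[_]_   read _ → write _, move →, go to B
B | 1_1_[_]
The non-blank tape span at halt is 1_1.

1_1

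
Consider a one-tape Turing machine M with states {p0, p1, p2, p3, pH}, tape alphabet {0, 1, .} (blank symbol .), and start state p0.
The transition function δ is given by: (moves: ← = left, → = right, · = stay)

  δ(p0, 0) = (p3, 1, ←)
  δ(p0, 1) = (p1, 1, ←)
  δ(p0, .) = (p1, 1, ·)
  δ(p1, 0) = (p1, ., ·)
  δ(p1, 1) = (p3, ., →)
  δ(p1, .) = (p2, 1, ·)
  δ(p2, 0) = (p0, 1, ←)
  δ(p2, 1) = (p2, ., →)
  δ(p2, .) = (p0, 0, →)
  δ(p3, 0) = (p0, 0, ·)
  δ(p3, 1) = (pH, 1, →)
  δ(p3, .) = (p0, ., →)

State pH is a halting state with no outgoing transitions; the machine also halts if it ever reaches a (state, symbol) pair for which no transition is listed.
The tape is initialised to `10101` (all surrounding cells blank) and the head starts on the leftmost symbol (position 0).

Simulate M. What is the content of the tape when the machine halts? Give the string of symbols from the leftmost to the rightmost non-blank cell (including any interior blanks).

state=p0 head=0 tape=.[1]0101   (p0,1)→(p1,1,←)
state=p1 head=-1 tape=[.]10101   (p1,.)→(p2,1,·)
state=p2 head=-1 tape=[1]10101   (p2,1)→(p2,.,→)
state=p2 head=0 tape=.[1]0101   (p2,1)→(p2,.,→)
state=p2 head=1 tape=..[0]101   (p2,0)→(p0,1,←)
state=p0 head=0 tape=.[.]1101   (p0,.)→(p1,1,·)
state=p1 head=0 tape=.[1]1101   (p1,1)→(p3,.,→)
state=p3 head=1 tape=..[1]101   (p3,1)→(pH,1,→)
state=pH head=2 tape=..1[1]01
The non-blank tape span at halt is 1101.

1101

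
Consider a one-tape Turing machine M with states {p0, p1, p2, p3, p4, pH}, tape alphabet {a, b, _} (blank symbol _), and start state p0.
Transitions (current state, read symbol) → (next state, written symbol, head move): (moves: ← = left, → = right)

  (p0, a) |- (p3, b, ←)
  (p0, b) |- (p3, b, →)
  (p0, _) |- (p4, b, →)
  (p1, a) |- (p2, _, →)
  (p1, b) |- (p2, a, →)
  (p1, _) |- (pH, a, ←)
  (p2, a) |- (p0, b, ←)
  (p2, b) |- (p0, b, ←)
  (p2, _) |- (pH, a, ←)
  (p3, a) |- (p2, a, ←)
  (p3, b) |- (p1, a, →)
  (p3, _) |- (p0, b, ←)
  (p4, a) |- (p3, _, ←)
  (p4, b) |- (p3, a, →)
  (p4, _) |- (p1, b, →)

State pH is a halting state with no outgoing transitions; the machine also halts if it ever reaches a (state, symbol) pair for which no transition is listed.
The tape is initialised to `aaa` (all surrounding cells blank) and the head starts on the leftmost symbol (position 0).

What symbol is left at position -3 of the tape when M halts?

state=p0 head=0 tape=____[a]aa_   (p0,a)→(p3,b,←)
state=p3 head=-1 tape=___[_]baa_   (p3,_)→(p0,b,←)
state=p0 head=-2 tape=__[_]bbaa_   (p0,_)→(p4,b,→)
state=p4 head=-1 tape=__b[b]baa_   (p4,b)→(p3,a,→)
state=p3 head=0 tape=__ba[b]aa_   (p3,b)→(p1,a,→)
state=p1 head=1 tape=__baa[a]a_   (p1,a)→(p2,_,→)
state=p2 head=2 tape=__baa_[a]_   (p2,a)→(p0,b,←)
state=p0 head=1 tape=__baa[_]b_   (p0,_)→(p4,b,→)
state=p4 head=2 tape=__baab[b]_   (p4,b)→(p3,a,→)
state=p3 head=3 tape=__baaba[_]   (p3,_)→(p0,b,←)
state=p0 head=2 tape=__baab[a]b   (p0,a)→(p3,b,←)
state=p3 head=1 tape=__baa[b]bb   (p3,b)→(p1,a,→)
state=p1 head=2 tape=__baaa[b]b   (p1,b)→(p2,a,→)
state=p2 head=3 tape=__baaaa[b]   (p2,b)→(p0,b,←)
state=p0 head=2 tape=__baaa[a]b   (p0,a)→(p3,b,←)
state=p3 head=1 tape=__baa[a]bb   (p3,a)→(p2,a,←)
state=p2 head=0 tape=__ba[a]abb   (p2,a)→(p0,b,←)
state=p0 head=-1 tape=__b[a]babb   (p0,a)→(p3,b,←)
state=p3 head=-2 tape=__[b]bbabb   (p3,b)→(p1,a,→)
state=p1 head=-1 tape=__a[b]babb   (p1,b)→(p2,a,→)
state=p2 head=0 tape=__aa[b]abb   (p2,b)→(p0,b,←)
state=p0 head=-1 tape=__a[a]babb   (p0,a)→(p3,b,←)
state=p3 head=-2 tape=__[a]bbabb   (p3,a)→(p2,a,←)
state=p2 head=-3 tape=_[_]abbabb   (p2,_)→(pH,a,←)
state=pH head=-4 tape=[_]aabbabb
Cell -3 holds a when M halts.

a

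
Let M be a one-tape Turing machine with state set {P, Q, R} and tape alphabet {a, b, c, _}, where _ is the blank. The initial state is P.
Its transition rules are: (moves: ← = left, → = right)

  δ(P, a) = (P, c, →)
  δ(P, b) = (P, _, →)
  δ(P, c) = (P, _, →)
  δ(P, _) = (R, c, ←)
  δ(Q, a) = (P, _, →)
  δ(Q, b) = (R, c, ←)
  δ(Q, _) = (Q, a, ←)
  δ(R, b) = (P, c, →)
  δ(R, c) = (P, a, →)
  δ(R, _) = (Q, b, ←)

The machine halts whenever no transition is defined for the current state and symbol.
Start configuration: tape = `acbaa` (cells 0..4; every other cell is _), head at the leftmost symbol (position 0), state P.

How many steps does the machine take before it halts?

P | [a]cbaa___   read a → write c, move →, go to P
P | c[c]baa___   read c → write _, move →, go to P
P | c_[b]aa___   read b → write _, move →, go to P
P | c__[a]a___   read a → write c, move →, go to P
P | c__c[a]___   read a → write c, move →, go to P
P | c__cc[_]__   read _ → write c, move ←, go to R
R | c__c[c]c__   read c → write a, move →, go to P
P | c__ca[c]__   read c → write _, move →, go to P
P | c__ca_[_]_   read _ → write c, move ←, go to R
R | c__ca[_]c_   read _ → write b, move ←, go to Q
Q | c__c[a]bc_   read a → write _, move →, go to P
P | c__c_[b]c_   read b → write _, move →, go to P
P | c__c__[c]_   read c → write _, move →, go to P
P | c__c___[_]   read _ → write c, move ←, go to R
R | c__c__[_]c   read _ → write b, move ←, go to Q
Q | c__c_[_]bc   read _ → write a, move ←, go to Q
Q | c__c[_]abc   read _ → write a, move ←, go to Q
Q | c__[c]aabc
M halts after 17 transitions.

17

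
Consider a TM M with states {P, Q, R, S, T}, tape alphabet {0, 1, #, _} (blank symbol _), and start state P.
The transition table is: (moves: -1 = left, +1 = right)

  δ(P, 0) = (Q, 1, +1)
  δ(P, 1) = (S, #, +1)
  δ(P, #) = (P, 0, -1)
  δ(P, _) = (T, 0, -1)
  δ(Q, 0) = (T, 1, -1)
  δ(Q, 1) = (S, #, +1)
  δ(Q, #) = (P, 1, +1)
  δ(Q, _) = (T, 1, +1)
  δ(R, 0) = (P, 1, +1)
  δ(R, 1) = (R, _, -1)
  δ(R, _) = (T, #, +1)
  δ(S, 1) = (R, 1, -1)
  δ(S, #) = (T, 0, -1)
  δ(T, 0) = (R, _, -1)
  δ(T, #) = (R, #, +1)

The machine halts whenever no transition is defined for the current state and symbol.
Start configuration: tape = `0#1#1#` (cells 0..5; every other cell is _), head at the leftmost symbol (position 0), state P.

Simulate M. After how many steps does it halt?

11

P | [0]#1#1#_   read 0 → write 1, move +1, go to Q
Q | 1[#]1#1#_   read # → write 1, move +1, go to P
P | 11[1]#1#_   read 1 → write #, move +1, go to S
S | 11#[#]1#_   read # → write 0, move -1, go to T
T | 11[#]01#_   read # → write #, move +1, go to R
R | 11#[0]1#_   read 0 → write 1, move +1, go to P
P | 11#1[1]#_   read 1 → write #, move +1, go to S
S | 11#1#[#]_   read # → write 0, move -1, go to T
T | 11#1[#]0_   read # → write #, move +1, go to R
R | 11#1#[0]_   read 0 → write 1, move +1, go to P
P | 11#1#1[_]   read _ → write 0, move -1, go to T
T | 11#1#[1]0
M halts after 11 transitions.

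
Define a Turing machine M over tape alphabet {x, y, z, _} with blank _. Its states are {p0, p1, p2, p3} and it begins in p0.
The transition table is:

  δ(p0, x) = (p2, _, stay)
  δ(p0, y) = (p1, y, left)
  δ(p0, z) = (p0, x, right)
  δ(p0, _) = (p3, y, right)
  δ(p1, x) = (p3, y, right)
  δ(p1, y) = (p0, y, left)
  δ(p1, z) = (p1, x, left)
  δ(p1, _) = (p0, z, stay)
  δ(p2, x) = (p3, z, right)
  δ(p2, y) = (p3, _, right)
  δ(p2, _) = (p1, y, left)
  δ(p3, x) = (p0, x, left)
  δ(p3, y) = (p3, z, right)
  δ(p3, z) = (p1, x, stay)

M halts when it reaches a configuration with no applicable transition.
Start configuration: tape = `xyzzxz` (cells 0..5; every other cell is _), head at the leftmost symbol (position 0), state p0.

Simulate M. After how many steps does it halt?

28

p0 | _[x]yzzxz_   read x → write _, move stay, go to p2
p2 | _[_]yzzxz_   read _ → write y, move left, go to p1
p1 | [_]yyzzxz_   read _ → write z, move stay, go to p0
p0 | [z]yyzzxz_   read z → write x, move right, go to p0
p0 | x[y]yzzxz_   read y → write y, move left, go to p1
p1 | [x]yyzzxz_   read x → write y, move right, go to p3
p3 | y[y]yzzxz_   read y → write z, move right, go to p3
p3 | yz[y]zzxz_   read y → write z, move right, go to p3
p3 | yzz[z]zxz_   read z → write x, move stay, go to p1
p1 | yzz[x]zxz_   read x → write y, move right, go to p3
p3 | yzzy[z]xz_   read z → write x, move stay, go to p1
p1 | yzzy[x]xz_   read x → write y, move right, go to p3
p3 | yzzyy[x]z_   read x → write x, move left, go to p0
p0 | yzzy[y]xz_   read y → write y, move left, go to p1
p1 | yzz[y]yxz_   read y → write y, move left, go to p0
p0 | yz[z]yyxz_   read z → write x, move right, go to p0
p0 | yzx[y]yxz_   read y → write y, move left, go to p1
p1 | yz[x]yyxz_   read x → write y, move right, go to p3
p3 | yzy[y]yxz_   read y → write z, move right, go to p3
p3 | yzyz[y]xz_   read y → write z, move right, go to p3
p3 | yzyzz[x]z_   read x → write x, move left, go to p0
p0 | yzyz[z]xz_   read z → write x, move right, go to p0
p0 | yzyzx[x]z_   read x → write _, move stay, go to p2
p2 | yzyzx[_]z_   read _ → write y, move left, go to p1
p1 | yzyz[x]yz_   read x → write y, move right, go to p3
p3 | yzyzy[y]z_   read y → write z, move right, go to p3
p3 | yzyzyz[z]_   read z → write x, move stay, go to p1
p1 | yzyzyz[x]_   read x → write y, move right, go to p3
p3 | yzyzyzy[_]
M halts after 28 transitions.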